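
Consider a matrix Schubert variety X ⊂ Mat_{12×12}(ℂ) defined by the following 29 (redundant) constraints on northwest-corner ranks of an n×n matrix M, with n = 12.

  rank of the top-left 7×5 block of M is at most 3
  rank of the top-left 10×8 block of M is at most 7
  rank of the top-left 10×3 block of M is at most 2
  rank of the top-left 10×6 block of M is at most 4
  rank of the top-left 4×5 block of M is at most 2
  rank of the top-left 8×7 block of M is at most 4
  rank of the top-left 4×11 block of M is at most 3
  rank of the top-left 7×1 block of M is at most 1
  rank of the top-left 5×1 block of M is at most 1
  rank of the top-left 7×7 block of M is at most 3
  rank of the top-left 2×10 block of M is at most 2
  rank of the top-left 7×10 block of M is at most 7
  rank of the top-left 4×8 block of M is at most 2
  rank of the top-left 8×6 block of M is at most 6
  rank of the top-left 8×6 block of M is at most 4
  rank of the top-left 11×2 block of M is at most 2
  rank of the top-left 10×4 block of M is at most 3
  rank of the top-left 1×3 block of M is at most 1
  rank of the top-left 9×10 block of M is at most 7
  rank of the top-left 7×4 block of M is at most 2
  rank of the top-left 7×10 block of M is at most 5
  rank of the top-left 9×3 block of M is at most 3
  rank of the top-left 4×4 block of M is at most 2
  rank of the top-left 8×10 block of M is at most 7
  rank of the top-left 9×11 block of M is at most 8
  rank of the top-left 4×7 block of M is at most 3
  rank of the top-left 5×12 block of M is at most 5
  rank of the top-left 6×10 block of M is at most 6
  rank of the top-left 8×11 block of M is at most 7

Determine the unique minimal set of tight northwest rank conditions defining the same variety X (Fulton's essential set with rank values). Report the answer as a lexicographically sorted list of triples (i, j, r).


Recovering R(i,j) via the rank-extension bound from the 29 conditions:

  R[1]: 1, 1, 1, 1, 1, 1, 1, 1, 1, 1, 1, 1
  R[2]: 1, 2, 2, 2, 2, 2, 2, 2, 2, 2, 2, 2
  R[3]: 1, 2, 2, 2, 2, 2, 2, 2, 3, 3, 3, 3
  R[4]: 1, 2, 2, 2, 2, 2, 2, 2, 3, 3, 3, 4
  R[5]: 1, 2, 2, 2, 3, 3, 3, 3, 4, 4, 4, 5
  R[6]: 1, 2, 2, 2, 3, 3, 3, 4, 5, 5, 5, 6
  R[7]: 1, 2, 2, 2, 3, 3, 3, 4, 5, 5, 6, 7
  R[8]: 1, 2, 2, 3, 4, 4, 4, 5, 6, 6, 7, 8
  R[9]: 1, 2, 2, 3, 4, 4, 5, 6, 7, 7, 8, 9
  R[10]: 1, 2, 2, 3, 4, 4, 5, 6, 7, 8, 9, 10
  R[11]: 1, 2, 3, 4, 5, 5, 6, 7, 8, 9, 10, 11
  R[12]: 1, 2, 3, 4, 5, 6, 7, 8, 9, 10, 11, 12

giving w = (1, 2, 9, 12, 5, 8, 11, 4, 7, 10, 3, 6) via Δ²R.

7 SE-corners of the 30-cell Rothe diagram give Ess(w):

[(4, 8, 2), (4, 11, 3), (7, 4, 2), (7, 7, 3), (7, 10, 5), (10, 3, 2), (10, 6, 4)]


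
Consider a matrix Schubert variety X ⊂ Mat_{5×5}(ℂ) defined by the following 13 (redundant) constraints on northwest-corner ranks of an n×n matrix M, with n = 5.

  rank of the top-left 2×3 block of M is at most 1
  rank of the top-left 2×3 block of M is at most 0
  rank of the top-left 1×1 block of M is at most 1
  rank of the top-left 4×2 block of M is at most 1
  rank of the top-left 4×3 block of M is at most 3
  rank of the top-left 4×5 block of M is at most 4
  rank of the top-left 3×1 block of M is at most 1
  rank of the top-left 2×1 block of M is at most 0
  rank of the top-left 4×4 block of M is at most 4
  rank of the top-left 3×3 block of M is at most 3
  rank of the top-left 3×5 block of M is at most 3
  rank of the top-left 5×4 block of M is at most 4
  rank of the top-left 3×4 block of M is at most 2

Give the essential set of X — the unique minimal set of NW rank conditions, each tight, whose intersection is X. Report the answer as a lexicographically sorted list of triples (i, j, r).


The tightest implied rank at each (i,j), from the 13 conditions:

  0  0  0  1  1
  0  0  0  1  2
  1  1  1  2  3
  1  1  2  3  4
  1  2  3  4  5

hence w(1..5) = (4, 5, 1, 3, 2).

Fulton essential set (2 of the 7 Rothe cells):

[(2, 3, 0), (4, 2, 1)]


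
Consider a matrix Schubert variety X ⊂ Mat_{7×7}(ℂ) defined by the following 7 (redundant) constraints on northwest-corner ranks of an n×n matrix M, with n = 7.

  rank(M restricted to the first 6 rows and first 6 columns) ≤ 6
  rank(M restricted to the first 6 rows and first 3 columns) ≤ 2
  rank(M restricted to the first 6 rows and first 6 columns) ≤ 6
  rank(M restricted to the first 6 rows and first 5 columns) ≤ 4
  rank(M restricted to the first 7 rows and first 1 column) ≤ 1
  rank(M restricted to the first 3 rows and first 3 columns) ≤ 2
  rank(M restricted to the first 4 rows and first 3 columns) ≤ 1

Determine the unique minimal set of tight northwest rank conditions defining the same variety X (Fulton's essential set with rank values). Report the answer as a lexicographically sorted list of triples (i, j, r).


Propagating the 7 rank bounds to every northwest block:

  1 1 1 1 1 1 1
  1 1 1 2 2 2 2
  1 1 1 2 3 3 3
  1 1 1 2 3 4 4
  1 2 2 3 4 5 5
  1 2 2 3 4 5 6
  1 2 3 4 5 6 7

hence w(1..7) = (1, 4, 5, 6, 2, 7, 3).

ℓ(w)=7; the 2 essential cells (i,j,r):

[(4, 3, 1), (6, 3, 2)]


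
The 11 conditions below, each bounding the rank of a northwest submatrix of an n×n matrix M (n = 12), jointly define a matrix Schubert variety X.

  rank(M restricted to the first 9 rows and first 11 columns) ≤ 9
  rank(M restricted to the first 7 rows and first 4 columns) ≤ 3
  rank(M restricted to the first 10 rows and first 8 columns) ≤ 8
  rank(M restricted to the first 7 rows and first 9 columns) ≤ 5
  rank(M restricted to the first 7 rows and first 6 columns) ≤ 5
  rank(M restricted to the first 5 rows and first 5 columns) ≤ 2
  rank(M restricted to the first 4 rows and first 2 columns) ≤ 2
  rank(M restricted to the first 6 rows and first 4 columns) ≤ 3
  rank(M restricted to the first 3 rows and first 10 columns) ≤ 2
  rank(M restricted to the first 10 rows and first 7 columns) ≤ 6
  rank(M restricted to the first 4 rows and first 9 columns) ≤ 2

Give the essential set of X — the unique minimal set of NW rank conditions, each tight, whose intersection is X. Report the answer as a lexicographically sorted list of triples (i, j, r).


Propagating the 11 rank bounds to every northwest block:

  1 | 1 | 1 | 1 | 1 | 1 | 1 | 1 | 1 | 1 | 1 | 1
  1 | 2 | 2 | 2 | 2 | 2 | 2 | 2 | 2 | 2 | 2 | 2
  1 | 2 | 2 | 2 | 2 | 2 | 2 | 2 | 2 | 2 | 3 | 3
  1 | 2 | 2 | 2 | 2 | 2 | 2 | 2 | 2 | 3 | 4 | 4
  1 | 2 | 2 | 2 | 2 | 3 | 3 | 3 | 3 | 4 | 5 | 5
  1 | 2 | 3 | 3 | 3 | 4 | 4 | 4 | 4 | 5 | 6 | 6
  1 | 2 | 3 | 3 | 4 | 5 | 5 | 5 | 5 | 6 | 7 | 7
  1 | 2 | 3 | 4 | 5 | 6 | 6 | 6 | 6 | 7 | 8 | 8
  1 | 2 | 3 | 4 | 5 | 6 | 6 | 7 | 7 | 8 | 9 | 9
  1 | 2 | 3 | 4 | 5 | 6 | 6 | 7 | 8 | 9 | 10 | 10
  1 | 2 | 3 | 4 | 5 | 6 | 7 | 8 | 9 | 10 | 11 | 11
  1 | 2 | 3 | 4 | 5 | 6 | 7 | 8 | 9 | 10 | 11 | 12

the unique w with this rank table is (1, 2, 11, 10, 6, 3, 5, 4, 8, 9, 7, 12).

Fulton essential set (5 of the 21 Rothe cells):

[(3, 10, 2), (4, 9, 2), (5, 5, 2), (7, 4, 3), (10, 7, 6)]


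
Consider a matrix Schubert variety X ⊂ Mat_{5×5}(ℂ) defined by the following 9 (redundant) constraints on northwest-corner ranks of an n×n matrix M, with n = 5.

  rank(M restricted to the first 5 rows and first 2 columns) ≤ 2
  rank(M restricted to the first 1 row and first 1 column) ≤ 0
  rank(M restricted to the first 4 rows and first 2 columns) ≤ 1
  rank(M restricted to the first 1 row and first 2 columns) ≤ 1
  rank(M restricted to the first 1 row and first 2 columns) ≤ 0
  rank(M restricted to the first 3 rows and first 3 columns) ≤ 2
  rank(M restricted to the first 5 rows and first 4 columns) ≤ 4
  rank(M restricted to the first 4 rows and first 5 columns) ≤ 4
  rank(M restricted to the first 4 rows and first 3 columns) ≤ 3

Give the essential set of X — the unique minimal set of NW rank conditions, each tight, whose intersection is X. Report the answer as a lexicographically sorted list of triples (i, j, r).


Recovering R(i,j) via the rank-extension bound from the 9 conditions:

  i=1: 0  0  1  1  1
  i=2: 1  1  2  2  2
  i=3: 1  1  2  3  3
  i=4: 1  1  2  3  4
  i=5: 1  2  3  4  5

reading off 1-entries of Δ²R: w = (3, 1, 4, 5, 2).

D(w) has 4 cells with 2 SE-corners; essential set:

[(1, 2, 0), (4, 2, 1)]


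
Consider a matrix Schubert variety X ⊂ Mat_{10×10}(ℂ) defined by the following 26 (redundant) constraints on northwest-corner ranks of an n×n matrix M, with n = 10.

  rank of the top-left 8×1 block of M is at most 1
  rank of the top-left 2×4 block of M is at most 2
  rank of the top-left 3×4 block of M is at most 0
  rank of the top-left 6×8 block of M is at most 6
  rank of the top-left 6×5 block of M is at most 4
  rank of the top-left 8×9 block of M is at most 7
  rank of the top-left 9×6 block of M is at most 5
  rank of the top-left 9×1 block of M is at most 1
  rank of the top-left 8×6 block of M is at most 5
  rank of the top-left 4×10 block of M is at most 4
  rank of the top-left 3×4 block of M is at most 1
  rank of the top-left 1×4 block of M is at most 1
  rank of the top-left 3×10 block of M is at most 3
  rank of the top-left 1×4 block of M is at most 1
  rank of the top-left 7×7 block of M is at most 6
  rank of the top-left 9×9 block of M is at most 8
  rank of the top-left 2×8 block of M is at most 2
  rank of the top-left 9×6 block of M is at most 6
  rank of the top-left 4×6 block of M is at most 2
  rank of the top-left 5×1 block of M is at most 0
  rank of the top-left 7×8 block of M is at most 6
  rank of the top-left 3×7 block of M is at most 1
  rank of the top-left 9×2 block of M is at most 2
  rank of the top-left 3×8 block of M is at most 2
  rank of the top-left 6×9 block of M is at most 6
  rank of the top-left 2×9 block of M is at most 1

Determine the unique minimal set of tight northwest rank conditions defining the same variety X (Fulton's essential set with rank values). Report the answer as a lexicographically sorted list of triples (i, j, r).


Rank table r_w(10×10) implied by the 26 constraints:

  R[1]: 0, 0, 0, 0, 1, 1, 1, 1, 1, 1
  R[2]: 0, 0, 0, 0, 1, 1, 1, 1, 1, 2
  R[3]: 0, 0, 0, 0, 1, 1, 1, 2, 2, 3
  R[4]: 0, 1, 1, 1, 2, 2, 2, 3, 3, 4
  R[5]: 0, 1, 2, 2, 3, 3, 3, 4, 4, 5
  R[6]: 1, 2, 3, 3, 4, 4, 4, 5, 5, 6
  R[7]: 1, 2, 3, 4, 5, 5, 5, 6, 6, 7
  R[8]: 1, 2, 3, 4, 5, 5, 6, 7, 7, 8
  R[9]: 1, 2, 3, 4, 5, 5, 6, 7, 8, 9
  R[10]: 1, 2, 3, 4, 5, 6, 7, 8, 9, 10

giving w = (5, 10, 8, 2, 3, 1, 4, 7, 9, 6) via Δ²R.

5 SE-corners of the 22-cell Rothe diagram give Ess(w):

[(2, 9, 1), (3, 4, 0), (3, 7, 1), (5, 1, 0), (9, 6, 5)]


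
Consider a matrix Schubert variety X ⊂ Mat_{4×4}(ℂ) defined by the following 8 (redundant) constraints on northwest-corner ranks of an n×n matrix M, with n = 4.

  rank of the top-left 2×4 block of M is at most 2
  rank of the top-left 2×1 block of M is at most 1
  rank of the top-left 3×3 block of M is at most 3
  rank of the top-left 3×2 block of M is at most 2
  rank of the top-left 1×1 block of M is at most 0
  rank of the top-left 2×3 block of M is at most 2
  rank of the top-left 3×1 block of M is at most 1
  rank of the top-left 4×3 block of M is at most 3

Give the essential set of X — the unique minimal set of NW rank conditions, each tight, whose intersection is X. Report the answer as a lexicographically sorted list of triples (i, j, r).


Recovering R(i,j) via the rank-extension bound from the 8 conditions:

  0  1  1  1
  1  2  2  2
  1  2  3  3
  1  2  3  4

giving w = (2, 1, 3, 4) via Δ²R.

Rothe diagram D(w) (1 cell), 1 SE-corner (essential condition):

[(1, 1, 0)]


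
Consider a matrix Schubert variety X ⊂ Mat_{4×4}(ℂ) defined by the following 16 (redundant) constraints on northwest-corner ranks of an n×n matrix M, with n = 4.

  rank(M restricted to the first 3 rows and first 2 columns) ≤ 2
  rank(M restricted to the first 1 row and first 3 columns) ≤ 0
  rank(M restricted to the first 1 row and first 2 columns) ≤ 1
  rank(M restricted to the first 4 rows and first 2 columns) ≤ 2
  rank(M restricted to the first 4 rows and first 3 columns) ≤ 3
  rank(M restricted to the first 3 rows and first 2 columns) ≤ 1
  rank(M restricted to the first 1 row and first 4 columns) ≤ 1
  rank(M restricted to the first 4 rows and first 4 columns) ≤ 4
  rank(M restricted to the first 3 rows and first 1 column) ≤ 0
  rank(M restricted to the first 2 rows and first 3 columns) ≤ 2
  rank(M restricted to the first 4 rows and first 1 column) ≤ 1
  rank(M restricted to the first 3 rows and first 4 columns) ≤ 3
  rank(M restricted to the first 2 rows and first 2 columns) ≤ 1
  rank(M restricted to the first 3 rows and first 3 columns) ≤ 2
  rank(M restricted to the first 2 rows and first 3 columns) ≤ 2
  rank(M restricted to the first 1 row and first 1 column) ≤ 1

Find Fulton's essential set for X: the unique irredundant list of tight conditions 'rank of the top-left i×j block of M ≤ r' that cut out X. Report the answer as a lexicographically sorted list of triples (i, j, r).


The tightest implied rank at each (i,j), from the 16 conditions:

  R[1]: 0, 0, 0, 1
  R[2]: 0, 1, 1, 2
  R[3]: 0, 1, 2, 3
  R[4]: 1, 2, 3, 4

second differences of R give the permutation w = (4, 2, 3, 1).

2 SE-corners of the 5-cell Rothe diagram give Ess(w):

[(1, 3, 0), (3, 1, 0)]


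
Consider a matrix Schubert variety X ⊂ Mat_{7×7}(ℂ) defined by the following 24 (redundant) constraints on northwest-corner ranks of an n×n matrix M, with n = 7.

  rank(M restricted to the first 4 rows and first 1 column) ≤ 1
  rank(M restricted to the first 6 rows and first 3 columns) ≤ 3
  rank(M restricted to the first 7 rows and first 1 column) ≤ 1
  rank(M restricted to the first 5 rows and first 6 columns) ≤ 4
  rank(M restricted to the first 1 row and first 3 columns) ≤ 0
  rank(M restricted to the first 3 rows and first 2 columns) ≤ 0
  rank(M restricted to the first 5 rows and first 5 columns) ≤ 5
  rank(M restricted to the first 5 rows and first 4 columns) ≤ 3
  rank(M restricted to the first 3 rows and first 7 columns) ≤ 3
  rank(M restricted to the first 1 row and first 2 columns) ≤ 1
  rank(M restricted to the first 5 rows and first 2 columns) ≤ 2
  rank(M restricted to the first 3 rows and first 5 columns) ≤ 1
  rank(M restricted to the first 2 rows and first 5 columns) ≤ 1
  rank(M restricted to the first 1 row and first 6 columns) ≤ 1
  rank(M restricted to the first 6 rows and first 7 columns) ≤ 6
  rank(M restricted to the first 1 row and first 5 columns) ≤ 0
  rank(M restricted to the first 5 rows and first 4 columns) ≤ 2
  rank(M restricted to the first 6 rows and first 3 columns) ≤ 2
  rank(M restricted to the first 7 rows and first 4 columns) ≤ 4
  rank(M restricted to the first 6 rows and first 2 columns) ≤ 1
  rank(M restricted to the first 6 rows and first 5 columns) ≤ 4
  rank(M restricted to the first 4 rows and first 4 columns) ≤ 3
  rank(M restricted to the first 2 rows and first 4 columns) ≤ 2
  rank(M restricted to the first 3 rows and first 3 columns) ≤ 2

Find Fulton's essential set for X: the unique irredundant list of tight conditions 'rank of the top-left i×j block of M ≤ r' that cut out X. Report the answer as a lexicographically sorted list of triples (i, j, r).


Rank table r_w(7×7) implied by the 24 constraints:

  row 1: 0, 0, 0, 0, 0, 1, 1
  row 2: 0, 0, 1, 1, 1, 2, 2
  row 3: 0, 0, 1, 1, 1, 2, 3
  row 4: 1, 1, 2, 2, 2, 3, 4
  row 5: 1, 1, 2, 2, 3, 4, 5
  row 6: 1, 1, 2, 3, 4, 5, 6
  row 7: 1, 2, 3, 4, 5, 6, 7

the unique w with this rank table is (6, 3, 7, 1, 5, 4, 2).

D(w) has 14 cells with 5 SE-corners; essential set:

[(1, 5, 0), (3, 2, 0), (3, 5, 1), (5, 4, 2), (6, 2, 1)]


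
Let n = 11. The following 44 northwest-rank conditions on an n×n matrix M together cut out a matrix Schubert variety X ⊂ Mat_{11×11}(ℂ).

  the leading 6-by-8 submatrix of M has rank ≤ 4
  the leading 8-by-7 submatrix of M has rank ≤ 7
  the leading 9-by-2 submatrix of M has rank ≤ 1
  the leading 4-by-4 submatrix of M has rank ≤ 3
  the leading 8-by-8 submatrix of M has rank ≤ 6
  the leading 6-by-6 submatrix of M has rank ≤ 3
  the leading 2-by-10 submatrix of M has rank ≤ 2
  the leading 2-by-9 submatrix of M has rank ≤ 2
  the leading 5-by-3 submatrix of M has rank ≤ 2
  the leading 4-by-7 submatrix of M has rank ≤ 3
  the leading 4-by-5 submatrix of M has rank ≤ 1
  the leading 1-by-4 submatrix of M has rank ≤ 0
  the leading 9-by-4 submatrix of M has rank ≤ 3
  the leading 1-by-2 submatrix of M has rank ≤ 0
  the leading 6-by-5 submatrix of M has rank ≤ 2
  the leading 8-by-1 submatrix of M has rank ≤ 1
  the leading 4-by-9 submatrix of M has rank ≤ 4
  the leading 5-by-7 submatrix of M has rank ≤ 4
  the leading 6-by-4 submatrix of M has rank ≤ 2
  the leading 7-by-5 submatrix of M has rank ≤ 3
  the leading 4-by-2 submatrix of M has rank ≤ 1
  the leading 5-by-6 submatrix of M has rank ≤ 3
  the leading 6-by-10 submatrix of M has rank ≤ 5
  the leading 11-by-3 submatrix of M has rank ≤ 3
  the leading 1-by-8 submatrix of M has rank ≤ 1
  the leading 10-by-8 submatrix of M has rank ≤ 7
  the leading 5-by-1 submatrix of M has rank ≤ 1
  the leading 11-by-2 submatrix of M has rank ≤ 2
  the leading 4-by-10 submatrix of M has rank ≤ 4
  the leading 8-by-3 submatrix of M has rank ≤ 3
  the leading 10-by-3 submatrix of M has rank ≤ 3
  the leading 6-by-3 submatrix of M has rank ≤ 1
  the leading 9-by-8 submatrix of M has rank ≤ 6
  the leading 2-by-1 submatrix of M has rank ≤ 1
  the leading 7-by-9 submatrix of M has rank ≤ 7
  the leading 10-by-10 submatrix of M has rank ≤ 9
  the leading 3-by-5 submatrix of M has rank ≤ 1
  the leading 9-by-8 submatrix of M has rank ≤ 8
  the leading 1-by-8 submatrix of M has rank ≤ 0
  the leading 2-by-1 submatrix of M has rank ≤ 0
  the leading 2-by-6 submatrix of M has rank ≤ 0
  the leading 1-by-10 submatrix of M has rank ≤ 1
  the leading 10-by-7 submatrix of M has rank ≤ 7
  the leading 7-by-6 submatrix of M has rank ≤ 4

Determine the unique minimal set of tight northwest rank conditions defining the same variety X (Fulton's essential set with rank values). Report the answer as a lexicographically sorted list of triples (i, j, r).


Propagating the 44 rank bounds to every northwest block:

  i=1: 0, 0, 0, 0, 0, 0, 0, 0, 1, 1, 1
  i=2: 0, 0, 0, 0, 0, 0, 1, 1, 2, 2, 2
  i=3: 1, 1, 1, 1, 1, 1, 2, 2, 3, 3, 3
  i=4: 1, 1, 1, 1, 1, 2, 3, 3, 4, 4, 4
  i=5: 1, 1, 1, 2, 2, 3, 4, 4, 5, 5, 5
  i=6: 1, 1, 1, 2, 2, 3, 4, 4, 5, 5, 6
  i=7: 1, 1, 2, 3, 3, 4, 5, 5, 6, 6, 7
  i=8: 1, 1, 2, 3, 4, 5, 6, 6, 7, 7, 8
  i=9: 1, 1, 2, 3, 4, 5, 6, 6, 7, 8, 9
  i=10: 1, 2, 3, 4, 5, 6, 7, 7, 8, 9, 10
  i=11: 1, 2, 3, 4, 5, 6, 7, 8, 9, 10, 11

second differences of R give the permutation w = (9, 7, 1, 6, 4, 11, 3, 5, 10, 2, 8).

9 SE-corners of the 29-cell Rothe diagram give Ess(w):

[(1, 8, 0), (2, 6, 0), (4, 5, 1), (6, 3, 1), (6, 5, 2), (6, 8, 4), (6, 10, 5), (9, 2, 1), (9, 8, 6)]


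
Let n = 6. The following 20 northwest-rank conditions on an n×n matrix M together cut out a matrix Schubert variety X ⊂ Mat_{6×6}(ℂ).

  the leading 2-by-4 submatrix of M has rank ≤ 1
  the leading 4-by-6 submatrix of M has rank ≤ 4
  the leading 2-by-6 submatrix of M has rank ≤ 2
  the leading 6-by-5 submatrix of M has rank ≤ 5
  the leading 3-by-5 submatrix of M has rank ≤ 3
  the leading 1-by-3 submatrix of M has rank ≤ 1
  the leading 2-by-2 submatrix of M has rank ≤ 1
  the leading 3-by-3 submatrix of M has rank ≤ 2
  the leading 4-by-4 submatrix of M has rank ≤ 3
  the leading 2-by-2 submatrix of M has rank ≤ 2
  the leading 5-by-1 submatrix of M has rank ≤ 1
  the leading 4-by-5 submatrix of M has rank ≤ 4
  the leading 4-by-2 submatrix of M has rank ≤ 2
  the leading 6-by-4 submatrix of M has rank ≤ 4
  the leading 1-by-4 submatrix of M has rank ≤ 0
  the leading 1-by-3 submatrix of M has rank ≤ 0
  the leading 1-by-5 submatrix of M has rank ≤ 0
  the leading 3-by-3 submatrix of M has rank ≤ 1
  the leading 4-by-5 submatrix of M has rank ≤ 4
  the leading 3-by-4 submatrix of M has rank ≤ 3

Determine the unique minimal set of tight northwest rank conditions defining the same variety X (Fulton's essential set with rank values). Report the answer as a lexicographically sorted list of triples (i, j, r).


Reconstructing r_w from the 20 given conditions:

  i=1: 0  0  0  0  0  1
  i=2: 1  1  1  1  1  2
  i=3: 1  1  1  2  2  3
  i=4: 1  2  2  3  3  4
  i=5: 1  2  3  4  4  5
  i=6: 1  2  3  4  5  6

hence w(1..6) = (6, 1, 4, 2, 3, 5).

ℓ(w)=7; the 2 essential cells (i,j,r):

[(1, 5, 0), (3, 3, 1)]


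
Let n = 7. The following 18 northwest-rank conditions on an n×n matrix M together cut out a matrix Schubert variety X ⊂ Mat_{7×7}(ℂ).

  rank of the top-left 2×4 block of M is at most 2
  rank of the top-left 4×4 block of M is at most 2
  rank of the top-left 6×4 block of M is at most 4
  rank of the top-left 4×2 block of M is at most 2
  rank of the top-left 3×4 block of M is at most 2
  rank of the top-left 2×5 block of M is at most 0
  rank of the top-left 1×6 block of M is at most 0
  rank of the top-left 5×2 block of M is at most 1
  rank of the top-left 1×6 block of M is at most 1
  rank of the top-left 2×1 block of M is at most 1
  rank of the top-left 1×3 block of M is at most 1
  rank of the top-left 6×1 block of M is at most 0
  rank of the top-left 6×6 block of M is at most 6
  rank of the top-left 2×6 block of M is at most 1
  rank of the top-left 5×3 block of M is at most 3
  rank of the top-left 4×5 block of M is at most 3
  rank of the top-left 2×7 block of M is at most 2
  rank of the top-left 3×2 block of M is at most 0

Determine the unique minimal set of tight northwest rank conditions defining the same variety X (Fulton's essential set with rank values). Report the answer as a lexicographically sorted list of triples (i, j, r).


Computing R[i][j] = min implied NW-rank bound (n=7, 18 conditions):

  R[1]: 0 | 0 | 0 | 0 | 0 | 0 | 1
  R[2]: 0 | 0 | 0 | 0 | 0 | 1 | 2
  R[3]: 0 | 0 | 1 | 1 | 1 | 2 | 3
  R[4]: 0 | 1 | 2 | 2 | 2 | 3 | 4
  R[5]: 0 | 1 | 2 | 3 | 3 | 4 | 5
  R[6]: 0 | 1 | 2 | 3 | 4 | 5 | 6
  R[7]: 1 | 2 | 3 | 4 | 5 | 6 | 7

the unique w with this rank table is (7, 6, 3, 2, 4, 5, 1).

D(w) has 16 cells with 4 SE-corners; essential set:

[(1, 6, 0), (2, 5, 0), (3, 2, 0), (6, 1, 0)]


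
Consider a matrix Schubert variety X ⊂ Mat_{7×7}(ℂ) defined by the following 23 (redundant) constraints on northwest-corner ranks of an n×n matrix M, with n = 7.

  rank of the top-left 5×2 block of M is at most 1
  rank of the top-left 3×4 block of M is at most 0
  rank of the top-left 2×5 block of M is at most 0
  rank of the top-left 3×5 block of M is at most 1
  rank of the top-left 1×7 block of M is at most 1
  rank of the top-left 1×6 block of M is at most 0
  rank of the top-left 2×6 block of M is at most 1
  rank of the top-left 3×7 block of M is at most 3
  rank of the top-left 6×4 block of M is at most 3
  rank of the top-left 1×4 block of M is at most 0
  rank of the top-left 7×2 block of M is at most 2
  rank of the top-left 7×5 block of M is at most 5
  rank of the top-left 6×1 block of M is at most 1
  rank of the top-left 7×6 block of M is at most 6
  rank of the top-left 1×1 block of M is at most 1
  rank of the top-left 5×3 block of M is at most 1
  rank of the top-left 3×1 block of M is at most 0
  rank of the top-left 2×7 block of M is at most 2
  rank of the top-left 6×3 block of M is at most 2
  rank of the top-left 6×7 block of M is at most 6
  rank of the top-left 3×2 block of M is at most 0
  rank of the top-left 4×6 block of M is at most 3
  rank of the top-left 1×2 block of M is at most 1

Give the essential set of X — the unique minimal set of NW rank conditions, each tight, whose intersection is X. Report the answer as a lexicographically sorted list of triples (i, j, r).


Recovering R(i,j) via the rank-extension bound from the 23 conditions:

  row 1: 0 0 0 0 0 0 1
  row 2: 0 0 0 0 0 1 2
  row 3: 0 0 0 0 1 2 3
  row 4: 1 1 1 1 2 3 4
  row 5: 1 1 1 2 3 4 5
  row 6: 1 2 2 3 4 5 6
  row 7: 1 2 3 4 5 6 7

second differences of R give the permutation w = (7, 6, 5, 1, 4, 2, 3).

D(w) has 17 cells with 4 SE-corners; essential set:

[(1, 6, 0), (2, 5, 0), (3, 4, 0), (5, 3, 1)]


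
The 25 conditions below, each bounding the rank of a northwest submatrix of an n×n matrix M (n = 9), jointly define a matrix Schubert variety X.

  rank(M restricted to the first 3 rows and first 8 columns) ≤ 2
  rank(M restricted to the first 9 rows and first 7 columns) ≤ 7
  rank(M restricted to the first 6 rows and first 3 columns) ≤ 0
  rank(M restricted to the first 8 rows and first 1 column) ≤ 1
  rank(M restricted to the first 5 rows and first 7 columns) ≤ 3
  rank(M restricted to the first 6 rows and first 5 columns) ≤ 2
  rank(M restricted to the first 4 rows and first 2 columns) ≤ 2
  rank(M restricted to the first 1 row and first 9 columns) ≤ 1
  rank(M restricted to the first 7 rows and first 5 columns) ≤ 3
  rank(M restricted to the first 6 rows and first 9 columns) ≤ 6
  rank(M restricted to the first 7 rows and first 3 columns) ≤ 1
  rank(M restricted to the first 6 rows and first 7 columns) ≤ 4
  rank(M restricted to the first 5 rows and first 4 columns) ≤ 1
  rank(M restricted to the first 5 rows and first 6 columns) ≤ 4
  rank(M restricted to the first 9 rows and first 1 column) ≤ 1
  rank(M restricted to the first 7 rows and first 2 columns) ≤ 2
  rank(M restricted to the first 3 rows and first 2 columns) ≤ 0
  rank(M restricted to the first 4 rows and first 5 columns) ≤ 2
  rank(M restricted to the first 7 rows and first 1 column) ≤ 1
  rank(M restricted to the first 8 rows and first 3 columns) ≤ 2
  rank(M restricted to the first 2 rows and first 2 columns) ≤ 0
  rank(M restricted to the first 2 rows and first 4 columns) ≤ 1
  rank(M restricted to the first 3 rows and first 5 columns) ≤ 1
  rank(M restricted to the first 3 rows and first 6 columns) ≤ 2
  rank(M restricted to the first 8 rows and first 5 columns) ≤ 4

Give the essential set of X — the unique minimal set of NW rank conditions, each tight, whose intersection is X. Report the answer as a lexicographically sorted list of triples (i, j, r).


The tightest implied rank at each (i,j), from the 25 conditions:

  i=1: 0 | 0 | 0 | 1 | 1 | 1 | 1 | 1 | 1
  i=2: 0 | 0 | 0 | 1 | 1 | 2 | 2 | 2 | 2
  i=3: 0 | 0 | 0 | 1 | 1 | 2 | 2 | 2 | 3
  i=4: 0 | 0 | 0 | 1 | 2 | 3 | 3 | 3 | 4
  i=5: 0 | 0 | 0 | 1 | 2 | 3 | 3 | 4 | 5
  i=6: 0 | 0 | 0 | 1 | 2 | 3 | 4 | 5 | 6
  i=7: 1 | 1 | 1 | 2 | 3 | 4 | 5 | 6 | 7
  i=8: 1 | 2 | 2 | 3 | 4 | 5 | 6 | 7 | 8
  i=9: 1 | 2 | 3 | 4 | 5 | 6 | 7 | 8 | 9

so w = (4, 6, 9, 5, 8, 7, 1, 2, 3).

Rothe diagram D(w) (23 cells), 4 SE-corners (essential conditions):

[(3, 5, 1), (3, 8, 2), (5, 7, 3), (6, 3, 0)]


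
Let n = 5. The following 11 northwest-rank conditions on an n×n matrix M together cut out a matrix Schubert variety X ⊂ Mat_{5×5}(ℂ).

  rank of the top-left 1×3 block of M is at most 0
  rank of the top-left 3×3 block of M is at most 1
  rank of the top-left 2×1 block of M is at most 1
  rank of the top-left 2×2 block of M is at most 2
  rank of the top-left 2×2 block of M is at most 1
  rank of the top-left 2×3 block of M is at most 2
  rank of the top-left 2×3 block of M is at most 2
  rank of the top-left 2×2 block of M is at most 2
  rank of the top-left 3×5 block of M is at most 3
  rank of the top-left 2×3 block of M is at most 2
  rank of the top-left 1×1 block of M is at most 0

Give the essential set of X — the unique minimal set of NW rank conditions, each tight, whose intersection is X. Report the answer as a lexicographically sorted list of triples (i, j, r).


Rank table r_w(5×5) implied by the 11 constraints:

  0 0 0 1 1
  1 1 1 2 2
  1 1 1 2 3
  1 2 2 3 4
  1 2 3 4 5

second differences of R give the permutation w = (4, 1, 5, 2, 3).

Fulton essential set (2 of the 5 Rothe cells):

[(1, 3, 0), (3, 3, 1)]


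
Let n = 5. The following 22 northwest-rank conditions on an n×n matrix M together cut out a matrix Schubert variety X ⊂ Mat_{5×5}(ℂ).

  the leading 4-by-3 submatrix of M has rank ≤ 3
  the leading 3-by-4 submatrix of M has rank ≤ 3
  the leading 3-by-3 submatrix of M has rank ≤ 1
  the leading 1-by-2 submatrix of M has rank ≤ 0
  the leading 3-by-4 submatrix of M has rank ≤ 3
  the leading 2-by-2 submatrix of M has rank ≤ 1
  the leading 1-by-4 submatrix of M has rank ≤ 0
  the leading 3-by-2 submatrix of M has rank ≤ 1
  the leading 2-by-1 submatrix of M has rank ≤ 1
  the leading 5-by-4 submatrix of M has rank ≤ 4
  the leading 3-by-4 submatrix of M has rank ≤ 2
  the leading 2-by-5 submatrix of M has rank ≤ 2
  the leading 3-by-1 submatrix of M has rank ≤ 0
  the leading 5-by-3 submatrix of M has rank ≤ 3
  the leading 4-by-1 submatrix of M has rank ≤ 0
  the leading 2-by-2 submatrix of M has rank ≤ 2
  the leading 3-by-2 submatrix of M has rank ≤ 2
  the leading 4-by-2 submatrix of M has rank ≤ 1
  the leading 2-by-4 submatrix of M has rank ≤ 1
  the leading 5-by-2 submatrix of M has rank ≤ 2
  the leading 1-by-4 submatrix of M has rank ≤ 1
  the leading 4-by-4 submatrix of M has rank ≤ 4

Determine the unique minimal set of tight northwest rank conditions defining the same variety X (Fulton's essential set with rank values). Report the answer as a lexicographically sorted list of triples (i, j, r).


Propagating the 22 rank bounds to every northwest block:

  row 1: 0  0  0  0  1
  row 2: 0  1  1  1  2
  row 3: 0  1  1  2  3
  row 4: 0  1  2  3  4
  row 5: 1  2  3  4  5

the unique w with this rank table is (5, 2, 4, 3, 1).

D(w) has 8 cells with 3 SE-corners; essential set:

[(1, 4, 0), (3, 3, 1), (4, 1, 0)]


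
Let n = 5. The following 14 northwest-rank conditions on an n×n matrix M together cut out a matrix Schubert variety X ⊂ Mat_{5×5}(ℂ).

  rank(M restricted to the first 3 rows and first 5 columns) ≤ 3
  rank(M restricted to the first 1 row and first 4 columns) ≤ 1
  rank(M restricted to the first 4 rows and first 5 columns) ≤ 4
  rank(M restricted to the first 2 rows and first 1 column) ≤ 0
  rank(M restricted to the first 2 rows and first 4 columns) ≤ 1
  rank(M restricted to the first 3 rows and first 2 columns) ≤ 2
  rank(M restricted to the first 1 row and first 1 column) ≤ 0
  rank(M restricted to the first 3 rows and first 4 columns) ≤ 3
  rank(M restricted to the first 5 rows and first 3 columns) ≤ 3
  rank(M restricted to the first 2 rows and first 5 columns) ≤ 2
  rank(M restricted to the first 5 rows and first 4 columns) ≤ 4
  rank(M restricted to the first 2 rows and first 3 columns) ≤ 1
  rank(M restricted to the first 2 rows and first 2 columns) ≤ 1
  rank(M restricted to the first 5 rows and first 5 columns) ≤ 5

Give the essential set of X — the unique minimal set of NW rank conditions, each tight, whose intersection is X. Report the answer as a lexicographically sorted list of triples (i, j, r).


The tightest implied rank at each (i,j), from the 14 conditions:

  0, 1, 1, 1, 1
  0, 1, 1, 1, 2
  1, 2, 2, 2, 3
  1, 2, 3, 3, 4
  1, 2, 3, 4, 5

the unique w with this rank table is (2, 5, 1, 3, 4).

|D(w)|=4, |Ess(w)|=2:

[(2, 1, 0), (2, 4, 1)]


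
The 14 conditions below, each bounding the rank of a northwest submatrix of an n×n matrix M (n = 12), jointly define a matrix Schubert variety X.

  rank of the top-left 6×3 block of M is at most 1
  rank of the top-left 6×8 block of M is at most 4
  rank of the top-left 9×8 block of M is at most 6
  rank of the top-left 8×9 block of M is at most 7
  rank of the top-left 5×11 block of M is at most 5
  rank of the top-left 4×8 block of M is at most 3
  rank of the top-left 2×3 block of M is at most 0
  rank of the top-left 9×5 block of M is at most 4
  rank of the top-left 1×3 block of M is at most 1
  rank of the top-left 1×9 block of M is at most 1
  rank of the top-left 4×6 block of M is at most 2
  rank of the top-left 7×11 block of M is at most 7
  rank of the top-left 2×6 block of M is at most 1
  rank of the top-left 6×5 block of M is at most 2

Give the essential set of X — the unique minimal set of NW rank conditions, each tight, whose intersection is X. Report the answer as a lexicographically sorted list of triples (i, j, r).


The tightest implied rank at each (i,j), from the 14 conditions:

  i=1: 0, 0, 0, 1, 1, 1, 1, 1, 1, 1, 1, 1
  i=2: 0, 0, 0, 1, 1, 1, 2, 2, 2, 2, 2, 2
  i=3: 1, 1, 1, 2, 2, 2, 3, 3, 3, 3, 3, 3
  i=4: 1, 1, 1, 2, 2, 2, 3, 3, 4, 4, 4, 4
  i=5: 1, 1, 1, 2, 2, 3, 4, 4, 5, 5, 5, 5
  i=6: 1, 1, 1, 2, 2, 3, 4, 4, 5, 6, 6, 6
  i=7: 1, 2, 2, 3, 3, 4, 5, 5, 6, 7, 7, 7
  i=8: 1, 2, 3, 4, 4, 5, 6, 6, 7, 8, 8, 8
  i=9: 1, 2, 3, 4, 4, 5, 6, 6, 7, 8, 9, 9
  i=10: 1, 2, 3, 4, 5, 6, 7, 7, 8, 9, 10, 10
  i=11: 1, 2, 3, 4, 5, 6, 7, 8, 9, 10, 11, 11
  i=12: 1, 2, 3, 4, 5, 6, 7, 8, 9, 10, 11, 12

hence w(1..12) = (4, 7, 1, 9, 6, 10, 2, 3, 11, 5, 8, 12).

Fulton essential set (9 of the 22 Rothe cells):

[(2, 3, 0), (2, 6, 1), (4, 6, 2), (4, 8, 3), (6, 3, 1), (6, 5, 2), (6, 8, 4), (9, 5, 4), (9, 8, 6)]


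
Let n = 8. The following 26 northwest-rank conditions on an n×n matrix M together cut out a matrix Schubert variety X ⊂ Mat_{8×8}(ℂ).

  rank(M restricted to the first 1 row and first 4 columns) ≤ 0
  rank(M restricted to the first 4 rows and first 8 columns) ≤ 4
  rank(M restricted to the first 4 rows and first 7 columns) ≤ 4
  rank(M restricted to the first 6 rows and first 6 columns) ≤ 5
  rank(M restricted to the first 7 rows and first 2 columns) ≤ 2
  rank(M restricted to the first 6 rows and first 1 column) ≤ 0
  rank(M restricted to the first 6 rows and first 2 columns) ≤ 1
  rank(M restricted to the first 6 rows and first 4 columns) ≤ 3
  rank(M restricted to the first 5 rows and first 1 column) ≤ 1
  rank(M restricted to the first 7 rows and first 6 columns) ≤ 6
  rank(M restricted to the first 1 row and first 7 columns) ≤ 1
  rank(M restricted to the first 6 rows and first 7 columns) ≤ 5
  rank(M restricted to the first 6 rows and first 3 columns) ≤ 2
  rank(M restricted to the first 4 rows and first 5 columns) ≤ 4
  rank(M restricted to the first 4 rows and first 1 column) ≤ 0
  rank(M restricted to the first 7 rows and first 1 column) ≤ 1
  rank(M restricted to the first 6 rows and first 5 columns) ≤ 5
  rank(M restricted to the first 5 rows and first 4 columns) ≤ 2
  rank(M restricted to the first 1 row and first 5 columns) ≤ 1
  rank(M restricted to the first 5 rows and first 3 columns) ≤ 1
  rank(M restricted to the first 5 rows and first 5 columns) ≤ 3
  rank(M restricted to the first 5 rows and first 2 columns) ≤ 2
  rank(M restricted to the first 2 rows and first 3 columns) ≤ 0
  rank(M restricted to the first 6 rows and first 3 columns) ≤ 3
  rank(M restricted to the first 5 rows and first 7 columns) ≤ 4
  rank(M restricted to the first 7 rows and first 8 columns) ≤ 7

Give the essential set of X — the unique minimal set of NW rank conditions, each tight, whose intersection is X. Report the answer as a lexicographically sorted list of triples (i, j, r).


Propagating the 26 rank bounds to every northwest block:

  row 1: 0  0  0  0  1  1  1  1
  row 2: 0  0  0  1  2  2  2  2
  row 3: 0  1  1  2  3  3  3  3
  row 4: 0  1  1  2  3  4  4  4
  row 5: 0  1  1  2  3  4  4  5
  row 6: 0  1  2  3  4  5  5  6
  row 7: 1  2  3  4  5  6  6  7
  row 8: 1  2  3  4  5  6  7  8

the unique w with this rank table is (5, 4, 2, 6, 8, 3, 1, 7).

Rothe diagram D(w) (14 cells), 5 SE-corners (essential conditions):

[(1, 4, 0), (2, 3, 0), (5, 3, 1), (5, 7, 4), (6, 1, 0)]


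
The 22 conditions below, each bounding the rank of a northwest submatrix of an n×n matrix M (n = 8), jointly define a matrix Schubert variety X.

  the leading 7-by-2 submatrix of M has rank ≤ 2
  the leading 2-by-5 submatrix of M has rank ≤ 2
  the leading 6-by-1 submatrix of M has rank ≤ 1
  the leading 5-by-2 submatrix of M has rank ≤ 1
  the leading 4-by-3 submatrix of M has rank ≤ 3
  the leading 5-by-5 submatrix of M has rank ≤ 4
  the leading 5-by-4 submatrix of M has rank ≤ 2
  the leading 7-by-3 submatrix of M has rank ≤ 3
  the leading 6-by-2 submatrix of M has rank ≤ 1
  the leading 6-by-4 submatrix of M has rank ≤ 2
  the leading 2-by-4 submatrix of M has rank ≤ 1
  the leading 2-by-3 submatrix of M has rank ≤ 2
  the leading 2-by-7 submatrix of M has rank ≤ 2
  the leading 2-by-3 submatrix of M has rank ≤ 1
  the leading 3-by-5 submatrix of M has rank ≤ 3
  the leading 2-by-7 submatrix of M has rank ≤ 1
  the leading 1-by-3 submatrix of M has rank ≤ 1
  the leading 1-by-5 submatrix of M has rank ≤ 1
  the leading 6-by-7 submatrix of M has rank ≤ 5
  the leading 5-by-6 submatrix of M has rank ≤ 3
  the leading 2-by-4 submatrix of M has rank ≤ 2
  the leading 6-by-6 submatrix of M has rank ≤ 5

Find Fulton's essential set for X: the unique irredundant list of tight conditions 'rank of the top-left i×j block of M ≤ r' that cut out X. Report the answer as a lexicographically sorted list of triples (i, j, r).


Computing R[i][j] = min implied NW-rank bound (n=8, 22 conditions):

  row 1: 1, 1, 1, 1, 1, 1, 1, 1
  row 2: 1, 1, 1, 1, 1, 1, 1, 2
  row 3: 1, 1, 2, 2, 2, 2, 2, 3
  row 4: 1, 1, 2, 2, 3, 3, 3, 4
  row 5: 1, 1, 2, 2, 3, 3, 4, 5
  row 6: 1, 1, 2, 2, 3, 4, 5, 6
  row 7: 1, 2, 3, 3, 4, 5, 6, 7
  row 8: 1, 2, 3, 4, 5, 6, 7, 8

giving w = (1, 8, 3, 5, 7, 6, 2, 4) via Δ²R.

|D(w)|=14, |Ess(w)|=4:

[(2, 7, 1), (5, 6, 3), (6, 2, 1), (6, 4, 2)]


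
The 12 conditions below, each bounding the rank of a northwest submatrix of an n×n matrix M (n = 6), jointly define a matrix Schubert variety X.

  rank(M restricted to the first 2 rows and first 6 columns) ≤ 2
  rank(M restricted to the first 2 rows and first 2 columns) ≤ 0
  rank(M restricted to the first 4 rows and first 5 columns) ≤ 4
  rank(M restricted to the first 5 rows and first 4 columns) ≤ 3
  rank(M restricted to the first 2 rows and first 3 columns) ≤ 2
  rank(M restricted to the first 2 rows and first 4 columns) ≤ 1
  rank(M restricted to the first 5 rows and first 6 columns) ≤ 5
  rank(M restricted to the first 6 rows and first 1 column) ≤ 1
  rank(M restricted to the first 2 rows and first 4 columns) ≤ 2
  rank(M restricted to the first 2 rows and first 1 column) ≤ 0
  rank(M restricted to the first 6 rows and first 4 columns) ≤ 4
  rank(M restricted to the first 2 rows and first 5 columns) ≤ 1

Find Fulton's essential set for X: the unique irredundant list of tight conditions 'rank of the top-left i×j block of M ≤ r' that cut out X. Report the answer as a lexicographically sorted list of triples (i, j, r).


Recovering R(i,j) via the rank-extension bound from the 12 conditions:

  i=1: 0 0 1 1 1 1
  i=2: 0 0 1 1 1 2
  i=3: 1 1 2 2 2 3
  i=4: 1 2 3 3 3 4
  i=5: 1 2 3 3 4 5
  i=6: 1 2 3 4 5 6

second differences of R give the permutation w = (3, 6, 1, 2, 5, 4).

Fulton essential set (3 of the 7 Rothe cells):

[(2, 2, 0), (2, 5, 1), (5, 4, 3)]


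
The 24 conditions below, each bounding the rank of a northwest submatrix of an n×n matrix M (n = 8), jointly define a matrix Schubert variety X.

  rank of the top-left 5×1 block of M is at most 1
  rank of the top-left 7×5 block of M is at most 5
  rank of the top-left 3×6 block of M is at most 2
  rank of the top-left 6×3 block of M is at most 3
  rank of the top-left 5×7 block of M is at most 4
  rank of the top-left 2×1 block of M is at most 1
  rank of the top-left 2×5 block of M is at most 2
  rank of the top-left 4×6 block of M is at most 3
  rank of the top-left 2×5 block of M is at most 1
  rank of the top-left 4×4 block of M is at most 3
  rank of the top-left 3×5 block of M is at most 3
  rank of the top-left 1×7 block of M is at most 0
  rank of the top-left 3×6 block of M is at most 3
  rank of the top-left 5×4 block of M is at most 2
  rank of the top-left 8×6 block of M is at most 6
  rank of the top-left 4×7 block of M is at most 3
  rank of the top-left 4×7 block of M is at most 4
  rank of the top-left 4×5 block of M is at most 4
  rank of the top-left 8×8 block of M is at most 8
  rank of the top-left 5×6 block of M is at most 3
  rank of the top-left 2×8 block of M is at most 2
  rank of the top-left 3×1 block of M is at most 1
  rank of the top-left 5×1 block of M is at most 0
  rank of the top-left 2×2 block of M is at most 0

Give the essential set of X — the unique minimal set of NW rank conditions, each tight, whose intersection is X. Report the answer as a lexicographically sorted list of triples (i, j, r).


Rank table r_w(8×8) implied by the 24 constraints:

  R[1]: 0, 0, 0, 0, 0, 0, 0, 1
  R[2]: 0, 0, 1, 1, 1, 1, 1, 2
  R[3]: 0, 1, 2, 2, 2, 2, 2, 3
  R[4]: 0, 1, 2, 2, 3, 3, 3, 4
  R[5]: 0, 1, 2, 2, 3, 3, 4, 5
  R[6]: 1, 2, 3, 3, 4, 4, 5, 6
  R[7]: 1, 2, 3, 4, 5, 5, 6, 7
  R[8]: 1, 2, 3, 4, 5, 6, 7, 8

so w = (8, 3, 2, 5, 7, 1, 4, 6).

D(w) has 15 cells with 5 SE-corners; essential set:

[(1, 7, 0), (2, 2, 0), (5, 1, 0), (5, 4, 2), (5, 6, 3)]
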